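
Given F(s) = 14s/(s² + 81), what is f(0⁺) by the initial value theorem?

f(0⁺) = lim_{s→∞} s·14s/(s² + 81) = lim_{s→∞} 14s²/(s² + 81) = 14

Final answer: 14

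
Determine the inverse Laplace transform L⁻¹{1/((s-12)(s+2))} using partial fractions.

Decompose: A/(s-12) + B/(s+2). A = 1/14, B = -1/14. f(t) = (e^(12t) - e^(-2t))/14

Final answer: (e^(12t) - e^(-2t))/14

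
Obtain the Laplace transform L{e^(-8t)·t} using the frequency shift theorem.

L{e^(at)·t^n} = n!/(s-a)^(n+1), so L{e^(-8t)·t} = 1/(s+8)^2

Final answer: 1/(s+8)^2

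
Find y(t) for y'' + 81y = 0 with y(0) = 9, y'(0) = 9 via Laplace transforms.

L{y''} + 81L{y} = 0. s²Y - 9s - 9 + 81Y = 0. Y(s² + 81) = 9s + 9. Y = (9s + 9)/(s² + 81). Inverting: y(t) = 9cos(9t) + sin(9t)

Final answer: y(t) = 9cos(9t) + sin(9t)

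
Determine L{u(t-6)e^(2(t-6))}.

u(t-a)f(t-a) with f(t)=e^(2t). L{e^(2t)} = 1/(s-2). By time shift: e^(-6s)/(s-2)

Final answer: e^(-6s)/(s-2)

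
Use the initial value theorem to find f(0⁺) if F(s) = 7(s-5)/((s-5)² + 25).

f(0⁺) = lim_{s→∞} sF(s) = lim_{s→∞} 7s(s-5)/((s-5)² + 25) = 7

Final answer: 7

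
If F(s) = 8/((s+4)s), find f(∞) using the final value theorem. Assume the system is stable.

f(∞) = lim_{s→0} sF(s) = lim_{s→0} 8/(s+4) = 2

Final answer: 2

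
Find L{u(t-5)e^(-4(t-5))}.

u(t-a)f(t-a) with f(t)=e^(-4t). L{e^(-4t)} = 1/(s+4). By time shift: e^(-5s)/(s+4)

Final answer: e^(-5s)/(s+4)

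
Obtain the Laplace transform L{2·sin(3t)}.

L{sin(ωt)} = ω/(s² + ω²), so L{sin(3t)} = 3/(s² + 9). Then L{2·sin(3t)} = 2·3/(s² + 9) = 6/(s² + 9)

Final answer: 6/(s² + 9)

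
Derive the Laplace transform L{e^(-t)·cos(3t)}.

L{e^(at)·cos(ωt)} = (s-a)/((s-a)² + ω²), so L{e^(-t)·cos(3t)} = (s+1)/((s+1)² + 9)

Final answer: (s+1)/((s+1)² + 9)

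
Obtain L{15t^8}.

L{t^n} = n!/s^(n+1). So L{15t^8} = 15·8!/s^9 = 604800/s^9

Final answer: 604800/s^9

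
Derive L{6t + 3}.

L{6t + 3} = 6·L{t} + 3·L{1} = 6/s² + 3/s

Final answer: 6/s² + 3/s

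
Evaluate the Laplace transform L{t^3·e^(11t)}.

L{t^n·e^(at)} = n!/(s-a)^(n+1), so L{t^3·e^(11t)} = 6/(s-11)^4

Final answer: 6/(s-11)^4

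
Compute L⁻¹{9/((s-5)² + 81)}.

Form: b/((s-a)² + b²) → e^(at)sin(bt). With a=5, b=9

Final answer: e^(5t)·sin(9t)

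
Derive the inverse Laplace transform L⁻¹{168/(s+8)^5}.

L⁻¹{n!/(s-a)^(n+1)} = t^n·e^(at) with n=4, a=-8. So L⁻¹{24/(s+8)^5} = t^4·e^(-8t), and L⁻¹{168/(s+8)^5} = (168/24)·t^4·e^(-8t) = 7·t^4·e^(-8t)

Final answer: 7·t^4·e^(-8t)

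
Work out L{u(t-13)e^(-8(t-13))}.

u(t-a)f(t-a) with f(t)=e^(-8t). L{e^(-8t)} = 1/(s+8). By time shift: e^(-13s)/(s+8)

Final answer: e^(-13s)/(s+8)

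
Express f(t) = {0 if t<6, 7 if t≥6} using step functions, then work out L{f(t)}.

f(t) = 7·u(t-6). L{u(t-6)} = e^(-6s)/s, so L{f(t)} = 7·e^(-6s)/s

Final answer: 7·e^(-6s)/s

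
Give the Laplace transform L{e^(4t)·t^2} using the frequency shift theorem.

L{e^(at)·t^n} = n!/(s-a)^(n+1), so L{e^(4t)·t^2} = 2/(s-4)^3

Final answer: 2/(s-4)^3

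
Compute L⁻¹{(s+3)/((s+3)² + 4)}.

Using frequency shift: L⁻¹{(s-a)/((s-a)² + b²)} = e^(at)cos(bt). Here a=-3, b=2

Final answer: e^(-3t)·cos(2t)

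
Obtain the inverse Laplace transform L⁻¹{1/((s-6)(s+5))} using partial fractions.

Decompose: A/(s-6) + B/(s+5). A = 1/11, B = -1/11. f(t) = (e^(6t) - e^(-5t))/11

Final answer: (e^(6t) - e^(-5t))/11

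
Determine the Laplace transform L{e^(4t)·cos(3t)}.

L{e^(at)·cos(ωt)} = (s-a)/((s-a)² + ω²), so L{e^(4t)·cos(3t)} = (s-4)/((s-4)² + 9)

Final answer: (s-4)/((s-4)² + 9)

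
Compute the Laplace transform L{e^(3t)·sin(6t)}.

L{e^(at)·sin(ωt)} = ω/((s-a)² + ω²), so L{e^(3t)·sin(6t)} = 6/((s-3)² + 36)

Final answer: 6/((s-3)² + 36)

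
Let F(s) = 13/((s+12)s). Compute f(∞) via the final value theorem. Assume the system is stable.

f(∞) = lim_{s→0} sF(s) = lim_{s→0} 13/(s+12) = 13/12

Final answer: 13/12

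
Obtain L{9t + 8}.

L{9t + 8} = 9·L{t} + 8·L{1} = 9/s² + 8/s

Final answer: 9/s² + 8/s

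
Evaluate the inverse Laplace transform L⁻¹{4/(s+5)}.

L⁻¹{1/(s-a)} = e^(at), so L⁻¹{1/(s+5)} = e^(-5t), and L⁻¹{4/(s+5)} = 4·e^(-5t)

Final answer: 4·e^(-5t)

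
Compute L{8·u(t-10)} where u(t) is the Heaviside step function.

L{u(t-a)} = e^(-as)/s. Here a=10, so L{u(t-10)} = e^(-10s)/s, and L{8·u(t-10)} = 8·e^(-10s)/s

Final answer: 8·e^(-10s)/s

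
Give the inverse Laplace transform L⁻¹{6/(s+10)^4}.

L⁻¹{n!/(s-a)^(n+1)} = t^n·e^(at), so L⁻¹{6/(s+10)^4} = t^3·e^(-10t)

Final answer: t^3·e^(-10t)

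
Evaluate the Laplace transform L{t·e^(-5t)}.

L{t^n·e^(at)} = n!/(s-a)^(n+1), so L{t·e^(-5t)} = 1/(s+5)^2

Final answer: 1/(s+5)^2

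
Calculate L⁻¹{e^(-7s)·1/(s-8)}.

L⁻¹{1/(s-8)} = e^(8t). By the time shift theorem, L⁻¹{e^(-as)F(s)} = u(t-a)f(t-a) with a=7, so L⁻¹{e^(-7s)·1/(s-8)} = u(t-7)·e^(8(t-7))

Final answer: u(t-7)·e^(8(t-7))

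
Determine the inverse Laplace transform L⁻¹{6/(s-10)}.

L⁻¹{1/(s-a)} = e^(at), so L⁻¹{1/(s-10)} = e^(10t), and L⁻¹{6/(s-10)} = 6·e^(10t)

Final answer: 6·e^(10t)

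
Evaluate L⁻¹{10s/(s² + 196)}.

This is the form c·s/(s² + a²) with a = 14, c = 10. L⁻¹ = 10·cos(14t)

Final answer: 10·cos(14t)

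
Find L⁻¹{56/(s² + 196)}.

This is the form c·a/(s² + a²) with a = 14, c = 4. L⁻¹ = 4·sin(14t)

Final answer: 4·sin(14t)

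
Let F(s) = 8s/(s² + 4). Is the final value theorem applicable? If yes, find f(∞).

The final value theorem requires all poles of sF(s) in the left half-plane. sF(s) = 8s²/(s² + 4) has poles at s = ±2i (imaginary axis). Theorem does NOT apply (oscillatory system).

Final answer: Not applicable (oscillatory)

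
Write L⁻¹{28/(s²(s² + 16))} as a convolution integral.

28/(s²(s² + 16)) = (1/s²)·(28/(s² + 16)) = L{t}·L{7·sin(4t)}. So f(t) = t*(7·sin(4t)) = ∫₀ᵗ 7τ·sin(4(t-τ)) dτ

Final answer: ∫₀ᵗ 7τ·sin(4(t-τ)) dτ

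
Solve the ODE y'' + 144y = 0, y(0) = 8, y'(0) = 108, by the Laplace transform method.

L{y''} + 144L{y} = 0. s²Y - 8s - 108 + 144Y = 0. Y(s² + 144) = 8s + 108. Y = (8s + 108)/(s² + 144). Inverting: y(t) = 8cos(12t) + 9sin(12t)

Final answer: y(t) = 8cos(12t) + 9sin(12t)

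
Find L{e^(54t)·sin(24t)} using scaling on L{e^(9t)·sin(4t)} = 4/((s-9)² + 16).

Scaling with a=6: L{e^(54t)·sin(24t)} = (1/6) · 4/((s/6-9)² + 16). Simplifying: 24/((s-54)² + 576)

Final answer: 24/((s-54)² + 576)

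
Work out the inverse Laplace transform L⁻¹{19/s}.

L⁻¹{c/s} = c, so L⁻¹{19/s} = 19

Final answer: 19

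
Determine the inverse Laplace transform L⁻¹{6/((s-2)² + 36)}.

Using frequency shift, L⁻¹{6/((s-2)² + 36)} = e^(2t)·sin(6t)

Final answer: e^(2t)·sin(6t)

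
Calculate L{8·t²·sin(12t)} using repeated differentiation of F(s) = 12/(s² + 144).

F(s) = 12/(s² + 144). F'(s) = -24s/(s² + 144)². F''(s) = -24(144 - 3s²)/(s² + 144)³ = (72s² - 3456)/(s² + 144)³. So L{t²·sin(12t)} = (-1)² F''(s) = (72s² - 3456)/(s² + 144)³. Then L{8·t²·sin(12t)} = 8·(72s² - 3456)/(s² + 144)³ = (576s² - 27648)/(s² + 144)³

Final answer: (576s² - 27648)/(s² + 144)³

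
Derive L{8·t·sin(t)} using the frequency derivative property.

L{sin(t)} = 1/(s² + 1). By L{t·f(t)} = -F'(s): -d/ds[1/(s² + 1)] = -(1)·(-2s)/(s² + 1)² = 2s/(s² + 1)². Then L{8·t·sin(t)} = 8·2s/(s² + 1)² = 16s/(s² + 1)²

Final answer: 16s/(s² + 1)²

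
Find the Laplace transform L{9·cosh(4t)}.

L{cosh(ωt)} = s/(s² - ω²), so L{cosh(4t)} = s/(s² - 16). Then L{9·cosh(4t)} = 9·s/(s² - 16) = 9s/(s² - 16)

Final answer: 9s/(s² - 16)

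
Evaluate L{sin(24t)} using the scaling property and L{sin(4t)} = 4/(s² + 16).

Using L{f(at)} = (1/a)F(s/a) with a=6: L{sin(24t)} = (1/6) · 4/((s/6)² + 16) = (1/6) · 4·36/(s² + 576) = 24/(s² + 576)

Final answer: 24/(s² + 576)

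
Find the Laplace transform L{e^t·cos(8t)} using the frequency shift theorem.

Frequency shift: L{e^(at)f(t)} = F(s-a). L{e^t·cos(8t)} = (s-1)/((s-1)² + 64)

Final answer: (s-1)/((s-1)² + 64)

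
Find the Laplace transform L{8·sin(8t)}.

L{sin(ωt)} = ω/(s² + ω²), so L{sin(8t)} = 8/(s² + 64). Then L{8·sin(8t)} = 8·8/(s² + 64) = 64/(s² + 64)

Final answer: 64/(s² + 64)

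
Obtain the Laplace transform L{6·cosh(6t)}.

L{cosh(ωt)} = s/(s² - ω²), so L{cosh(6t)} = s/(s² - 36). Then L{6·cosh(6t)} = 6·s/(s² - 36) = 6s/(s² - 36)

Final answer: 6s/(s² - 36)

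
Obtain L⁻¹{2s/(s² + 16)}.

This is the form c·s/(s² + a²) with a = 4, c = 2. L⁻¹ = 2·cos(4t)

Final answer: 2·cos(4t)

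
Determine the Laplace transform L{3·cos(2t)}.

L{cos(ωt)} = s/(s² + ω²), so L{cos(2t)} = s/(s² + 4). Then L{3·cos(2t)} = 3·s/(s² + 4) = 3s/(s² + 4)

Final answer: 3s/(s² + 4)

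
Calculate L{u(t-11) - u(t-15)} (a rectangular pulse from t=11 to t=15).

L{u(t-a)} = e^(-as)/s. L{u(t-11) - u(t-15)} = (e^(-11s) - e^(-15s))/s

Final answer: (e^(-11s) - e^(-15s))/s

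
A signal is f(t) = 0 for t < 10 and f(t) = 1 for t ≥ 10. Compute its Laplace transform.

f(t) = u(t-10). L{u(t-10)} = e^(-10s)/s, so L{f(t)} = e^(-10s)/s

Final answer: e^(-10s)/s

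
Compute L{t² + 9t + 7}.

L{t² + 9t + 7} = 2/s³ + 9/s² + 7/s = 2/s³ + 9/s² + 7/s

Final answer: 2/s³ + 9/s² + 7/s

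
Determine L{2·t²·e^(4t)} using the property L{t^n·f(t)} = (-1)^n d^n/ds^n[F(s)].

L{e^(4t)} = 1/(s-4). d/ds[1/(s-4)] = -1/(s-4)². d²/ds²[1/(s-4)] = 2/(s-4)³. So L{t²·e^(4t)} = (-1)² · 2/(s-4)³ = 2/(s-4)³. Then L{2·t²·e^(4t)} = 2·2/(s-4)³ = 4/(s-4)³

Final answer: 4/(s-4)³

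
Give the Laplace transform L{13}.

L{13} = 13 · L{1} = 13/s

Final answer: 13/s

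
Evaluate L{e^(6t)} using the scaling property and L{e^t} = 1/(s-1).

Using L{f(at)} = (1/a)F(s/a) with a=6 and f(t) = e^t: L{e^(6t)} = (1/6) · 1/((s/6)-1) = (1/6) · 6/(s-6) = 1/(s-6)

Final answer: 1/(s-6)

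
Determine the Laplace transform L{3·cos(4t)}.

L{cos(ωt)} = s/(s² + ω²), so L{cos(4t)} = s/(s² + 16). Then L{3·cos(4t)} = 3·s/(s² + 16) = 3s/(s² + 16)

Final answer: 3s/(s² + 16)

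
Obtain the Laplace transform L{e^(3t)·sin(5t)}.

L{e^(at)·sin(ωt)} = ω/((s-a)² + ω²), so L{e^(3t)·sin(5t)} = 5/((s-3)² + 25)

Final answer: 5/((s-3)² + 25)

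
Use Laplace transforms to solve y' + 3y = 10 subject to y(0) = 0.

sY + 3Y = 10/s. Y = 10/(s(s+3)). Partial fractions: Y = 10/3/s - 10/3/(s+3)

Final answer: y(t) = 10/3(1 - e^(-3t))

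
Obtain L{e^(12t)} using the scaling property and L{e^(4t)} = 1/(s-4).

Using L{f(at)} = (1/a)F(s/a) with a=3 and f(t) = e^(4t): L{e^(12t)} = (1/3) · 1/((s/3)-4) = (1/3) · 3/(s-12) = 1/(s-12)

Final answer: 1/(s-12)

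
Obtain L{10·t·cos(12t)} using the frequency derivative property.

L{cos(12t)} = s/(s² + 144). Derivative: d/ds[s/(s² + 144)] = [(s² + 144) - s·2s]/(s² + 144)² = (144 - s²)/(s² + 144)². So L{t·cos(12t)} = -F'(s) = (s² - 144)/(s² + 144)². Then L{10·t·cos(12t)} = 10·(s² - 144)/(s² + 144)²

Final answer: 10·(s² - 144)/(s² + 144)²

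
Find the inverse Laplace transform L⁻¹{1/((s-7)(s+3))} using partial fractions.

Decompose: A/(s-7) + B/(s+3). A = 1/10, B = -1/10. f(t) = (e^(7t) - e^(-3t))/10

Final answer: (e^(7t) - e^(-3t))/10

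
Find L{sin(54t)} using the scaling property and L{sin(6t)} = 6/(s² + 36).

Using L{f(at)} = (1/a)F(s/a) with a=9: L{sin(54t)} = (1/9) · 6/((s/9)² + 36) = (1/9) · 6·81/(s² + 2916) = 54/(s² + 2916)

Final answer: 54/(s² + 2916)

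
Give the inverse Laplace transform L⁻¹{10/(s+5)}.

L⁻¹{1/(s-a)} = e^(at), so L⁻¹{1/(s+5)} = e^(-5t), and L⁻¹{10/(s+5)} = 10·e^(-5t)

Final answer: 10·e^(-5t)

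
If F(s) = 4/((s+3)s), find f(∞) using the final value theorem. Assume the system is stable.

f(∞) = lim_{s→0} sF(s) = lim_{s→0} 4/(s+3) = 4/3

Final answer: 4/3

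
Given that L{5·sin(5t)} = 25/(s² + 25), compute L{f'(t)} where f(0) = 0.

L{f'(t)} = s·F(s) - f(0) = s·25/(s² + 25) - 0 = 25s/(s² + 25)

Final answer: 25s/(s² + 25)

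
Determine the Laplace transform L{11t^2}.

L{11t^2} = 11 · L{t^2} = 11 · 2/s^3 = 22/s^3

Final answer: 22/s^3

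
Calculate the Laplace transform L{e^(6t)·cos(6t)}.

L{e^(at)·cos(ωt)} = (s-a)/((s-a)² + ω²), so L{e^(6t)·cos(6t)} = (s-6)/((s-6)² + 36)

Final answer: (s-6)/((s-6)² + 36)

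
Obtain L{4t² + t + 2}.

L{4t² + t + 2} = 4·2/s³ + 1/s² + 2/s = 8/s³ + 1/s² + 2/s

Final answer: 8/s³ + 1/s² + 2/s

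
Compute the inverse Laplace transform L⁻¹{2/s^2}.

L⁻¹{n!/s^(n+1)} = t^n with n=1. So L⁻¹{1/s^2} = t, and L⁻¹{2/s^2} = (2/1)·t = 2·t

Final answer: 2·t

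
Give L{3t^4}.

L{t^n} = n!/s^(n+1). So L{3t^4} = 3·4!/s^5 = 72/s^5

Final answer: 72/s^5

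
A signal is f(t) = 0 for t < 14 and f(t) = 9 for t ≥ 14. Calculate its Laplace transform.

f(t) = 9·u(t-14). L{u(t-14)} = e^(-14s)/s, so L{f(t)} = 9·e^(-14s)/s

Final answer: 9·e^(-14s)/s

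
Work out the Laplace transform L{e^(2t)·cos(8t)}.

L{e^(at)·cos(ωt)} = (s-a)/((s-a)² + ω²), so L{e^(2t)·cos(8t)} = (s-2)/((s-2)² + 64)

Final answer: (s-2)/((s-2)² + 64)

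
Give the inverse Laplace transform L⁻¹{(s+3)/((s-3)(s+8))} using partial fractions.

Using partial fractions, f(t) = (6e^(3t) + 5e^(-8t))/11

Final answer: (6e^(3t) + 5e^(-8t))/11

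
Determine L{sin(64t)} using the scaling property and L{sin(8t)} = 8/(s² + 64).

Using L{f(at)} = (1/a)F(s/a) with a=8: L{sin(64t)} = (1/8) · 8/((s/8)² + 64) = (1/8) · 8·64/(s² + 4096) = 64/(s² + 4096)

Final answer: 64/(s² + 4096)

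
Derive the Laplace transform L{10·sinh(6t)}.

L{sinh(ωt)} = ω/(s² - ω²), so L{sinh(6t)} = 6/(s² - 36). Then L{10·sinh(6t)} = 10·6/(s² - 36) = 60/(s² - 36)

Final answer: 60/(s² - 36)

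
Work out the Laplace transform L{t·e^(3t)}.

L{t^n·e^(at)} = n!/(s-a)^(n+1), so L{t·e^(3t)} = 1/(s-3)^2

Final answer: 1/(s-3)^2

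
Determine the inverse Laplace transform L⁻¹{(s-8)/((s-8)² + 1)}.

Using frequency shift, L⁻¹{(s-8)/((s-8)² + 1)} = e^(8t)·cos(t)

Final answer: e^(8t)·cos(t)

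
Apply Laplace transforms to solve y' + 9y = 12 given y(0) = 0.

sY + 9Y = 12/s. Y = 12/(s(s+9)). Partial fractions: Y = 4/3/s - 4/3/(s+9)

Final answer: y(t) = 4/3(1 - e^(-9t))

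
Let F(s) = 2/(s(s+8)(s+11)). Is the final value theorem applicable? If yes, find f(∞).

Poles of sF(s) = 2/((s+8)(s+11)) are at s = -8 and s = -11, both in the left half-plane. Theorem applies. f(∞) = lim_{s→0} sF(s) = 2/(8·11) = 1/44

Final answer: 1/44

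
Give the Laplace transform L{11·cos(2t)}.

L{cos(ωt)} = s/(s² + ω²), so L{cos(2t)} = s/(s² + 4). Then L{11·cos(2t)} = 11·s/(s² + 4) = 11s/(s² + 4)

Final answer: 11s/(s² + 4)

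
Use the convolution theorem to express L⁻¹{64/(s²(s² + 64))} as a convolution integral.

64/(s²(s² + 64)) = (1/s²)·(64/(s² + 64)) = L{t}·L{8·sin(8t)}. So f(t) = t*(8·sin(8t)) = ∫₀ᵗ 8τ·sin(8(t-τ)) dτ

Final answer: ∫₀ᵗ 8τ·sin(8(t-τ)) dτ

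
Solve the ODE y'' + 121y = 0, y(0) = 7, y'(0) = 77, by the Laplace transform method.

L{y''} + 121L{y} = 0. s²Y - 7s - 77 + 121Y = 0. Y(s² + 121) = 7s + 77. Y = (7s + 77)/(s² + 121). Inverting: y(t) = 7cos(11t) + 7sin(11t)

Final answer: y(t) = 7cos(11t) + 7sin(11t)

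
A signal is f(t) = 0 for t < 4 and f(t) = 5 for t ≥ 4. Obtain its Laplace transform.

f(t) = 5·u(t-4). L{u(t-4)} = e^(-4s)/s, so L{f(t)} = 5·e^(-4s)/s

Final answer: 5·e^(-4s)/s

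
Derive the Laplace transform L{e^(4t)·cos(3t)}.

L{e^(at)·cos(ωt)} = (s-a)/((s-a)² + ω²), so L{e^(4t)·cos(3t)} = (s-4)/((s-4)² + 9)

Final answer: (s-4)/((s-4)² + 9)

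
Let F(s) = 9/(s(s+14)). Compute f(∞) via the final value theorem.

f(∞) = lim_{s→0} s·9/(s(s+14)) = lim_{s→0} 9/(s+14) = 9/14 = 9/14

Final answer: 9/14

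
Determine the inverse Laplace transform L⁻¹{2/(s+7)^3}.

L⁻¹{n!/(s-a)^(n+1)} = t^n·e^(at) with n=2, a=-7. So L⁻¹{2/(s+7)^3} = t^2·e^(-7t)

Final answer: t^2·e^(-7t)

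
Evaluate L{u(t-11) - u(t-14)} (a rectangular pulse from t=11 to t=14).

L{u(t-a)} = e^(-as)/s. L{u(t-11) - u(t-14)} = (e^(-11s) - e^(-14s))/s

Final answer: (e^(-11s) - e^(-14s))/s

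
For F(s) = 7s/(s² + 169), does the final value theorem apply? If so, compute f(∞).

The final value theorem requires all poles of sF(s) in the left half-plane. sF(s) = 7s²/(s² + 169) has poles at s = ±13i (imaginary axis). Theorem does NOT apply (oscillatory system).

Final answer: Not applicable (oscillatory)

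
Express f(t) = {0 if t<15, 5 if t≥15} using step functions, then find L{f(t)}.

f(t) = 5·u(t-15). L{u(t-15)} = e^(-15s)/s, so L{f(t)} = 5·e^(-15s)/s

Final answer: 5·e^(-15s)/s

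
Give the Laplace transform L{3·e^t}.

L{e^(at)} = 1/(s-a), so L{e^t} = 1/(s-1). Then L{3·e^t} = 3/(s-1)

Final answer: 3/(s-1)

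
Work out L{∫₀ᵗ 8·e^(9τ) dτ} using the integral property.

L{∫₀ᵗ f(τ)dτ} = F(s)/s with F(s) = 8/(s-9), so L{∫₀ᵗ 8·e^(9τ) dτ} = 8/(s(s-9))

Final answer: 8/(s(s-9))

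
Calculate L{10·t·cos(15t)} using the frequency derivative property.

L{cos(15t)} = s/(s² + 225). Derivative: d/ds[s/(s² + 225)] = [(s² + 225) - s·2s]/(s² + 225)² = (225 - s²)/(s² + 225)². So L{t·cos(15t)} = -F'(s) = (s² - 225)/(s² + 225)². Then L{10·t·cos(15t)} = 10·(s² - 225)/(s² + 225)²

Final answer: 10·(s² - 225)/(s² + 225)²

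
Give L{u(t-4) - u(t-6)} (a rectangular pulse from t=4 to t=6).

L{u(t-a)} = e^(-as)/s. L{u(t-4) - u(t-6)} = (e^(-4s) - e^(-6s))/s

Final answer: (e^(-4s) - e^(-6s))/s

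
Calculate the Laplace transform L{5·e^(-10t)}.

L{e^(at)} = 1/(s-a), so L{e^(-10t)} = 1/(s+10). Then L{5·e^(-10t)} = 5/(s+10)

Final answer: 5/(s+10)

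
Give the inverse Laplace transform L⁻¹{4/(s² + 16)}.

L⁻¹{4/(s² + 16)} = sin(4t)

Final answer: sin(4t)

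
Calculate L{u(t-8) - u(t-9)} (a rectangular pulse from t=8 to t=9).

L{u(t-a)} = e^(-as)/s. L{u(t-8) - u(t-9)} = (e^(-8s) - e^(-9s))/s

Final answer: (e^(-8s) - e^(-9s))/s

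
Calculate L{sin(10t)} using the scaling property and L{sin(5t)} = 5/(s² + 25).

Using L{f(at)} = (1/a)F(s/a) with a=2: L{sin(10t)} = (1/2) · 5/((s/2)² + 25) = (1/2) · 5·4/(s² + 100) = 10/(s² + 100)

Final answer: 10/(s² + 100)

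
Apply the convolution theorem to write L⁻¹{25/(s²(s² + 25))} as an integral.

25/(s²(s² + 25)) = (1/s²)·(25/(s² + 25)) = L{t}·L{5·sin(5t)}. So f(t) = t*(5·sin(5t)) = ∫₀ᵗ 5τ·sin(5(t-τ)) dτ

Final answer: ∫₀ᵗ 5τ·sin(5(t-τ)) dτ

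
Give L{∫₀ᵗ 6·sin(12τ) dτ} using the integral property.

L{∫₀ᵗ f(τ)dτ} = F(s)/s with F(s) = 72/(s² + 144), so the result is (72/(s² + 144))/s = 72/(s(s² + 144))

Final answer: 72/(s(s² + 144))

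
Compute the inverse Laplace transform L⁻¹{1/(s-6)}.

L⁻¹{1/(s-a)} = e^(at), so L⁻¹{1/(s-6)} = e^(6t)

Final answer: e^(6t)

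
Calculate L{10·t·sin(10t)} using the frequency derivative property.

L{sin(10t)} = 10/(s² + 100). By L{t·f(t)} = -F'(s): -d/ds[10/(s² + 100)] = -(10)·(-2s)/(s² + 100)² = 20s/(s² + 100)². Then L{10·t·sin(10t)} = 10·20s/(s² + 100)² = 200s/(s² + 100)²

Final answer: 200s/(s² + 100)²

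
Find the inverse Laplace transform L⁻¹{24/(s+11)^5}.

L⁻¹{n!/(s-a)^(n+1)} = t^n·e^(at), so L⁻¹{24/(s+11)^5} = t^4·e^(-11t)

Final answer: t^4·e^(-11t)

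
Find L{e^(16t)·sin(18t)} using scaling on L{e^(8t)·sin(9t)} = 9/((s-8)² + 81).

Scaling with a=2: L{e^(16t)·sin(18t)} = (1/2) · 9/((s/2-8)² + 81). Simplifying: 18/((s-16)² + 324)

Final answer: 18/((s-16)² + 324)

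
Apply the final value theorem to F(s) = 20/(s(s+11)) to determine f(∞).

f(∞) = lim_{s→0} s·20/(s(s+11)) = lim_{s→0} 20/(s+11) = 20/11 = 20/11

Final answer: 20/11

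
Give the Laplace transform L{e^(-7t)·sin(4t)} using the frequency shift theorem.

Frequency shift: L{e^(at)f(t)} = F(s-a). L{e^(-7t)·sin(4t)} = 4/((s+7)² + 16)

Final answer: 4/((s+7)² + 16)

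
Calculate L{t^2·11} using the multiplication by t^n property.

L{11} = 11/s. d^1/ds^1[1/s] = -1/s². d^2/ds^2[1/s] = 2/s^3. So L{t^2} = (-1)^{2}·2/s^3 = 2/s^3. Then L{t^2·11} = 11·2/s^3 = 22/s^3

Final answer: 22/s^3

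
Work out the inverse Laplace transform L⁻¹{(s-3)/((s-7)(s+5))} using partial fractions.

Using partial fractions, f(t) = (4e^(7t) + 8e^(-5t))/12

Final answer: (4e^(7t) + 8e^(-5t))/12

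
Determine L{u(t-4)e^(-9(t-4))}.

u(t-a)f(t-a) with f(t)=e^(-9t). L{e^(-9t)} = 1/(s+9). By time shift: e^(-4s)/(s+9)

Final answer: e^(-4s)/(s+9)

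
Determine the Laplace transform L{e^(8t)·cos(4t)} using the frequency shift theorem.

Frequency shift: L{e^(at)f(t)} = F(s-a). L{e^(8t)·cos(4t)} = (s-8)/((s-8)² + 16)

Final answer: (s-8)/((s-8)² + 16)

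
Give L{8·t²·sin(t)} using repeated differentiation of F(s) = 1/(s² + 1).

F(s) = 1/(s² + 1). F'(s) = -2s/(s² + 1)². F''(s) = -2(1 - 3s²)/(s² + 1)³ = (6s² - 2)/(s² + 1)³. So L{t²·sin(t)} = (-1)² F''(s) = (6s² - 2)/(s² + 1)³. Then L{8·t²·sin(t)} = 8·(6s² - 2)/(s² + 1)³ = (48s² - 16)/(s² + 1)³

Final answer: (48s² - 16)/(s² + 1)³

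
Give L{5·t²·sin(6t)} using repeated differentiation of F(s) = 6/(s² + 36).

F(s) = 6/(s² + 36). F'(s) = -12s/(s² + 36)². F''(s) = -12(36 - 3s²)/(s² + 36)³ = (36s² - 432)/(s² + 36)³. So L{t²·sin(6t)} = (-1)² F''(s) = (36s² - 432)/(s² + 36)³. Then L{5·t²·sin(6t)} = 5·(36s² - 432)/(s² + 36)³ = (180s² - 2160)/(s² + 36)³

Final answer: (180s² - 2160)/(s² + 36)³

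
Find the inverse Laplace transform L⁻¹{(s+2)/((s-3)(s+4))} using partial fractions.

Using partial fractions, f(t) = (5e^(3t) + 2e^(-4t))/7

Final answer: (5e^(3t) + 2e^(-4t))/7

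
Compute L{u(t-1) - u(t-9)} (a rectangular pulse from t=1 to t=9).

L{u(t-a)} = e^(-as)/s. L{u(t-1) - u(t-9)} = (e^(-s) - e^(-9s))/s

Final answer: (e^(-s) - e^(-9s))/s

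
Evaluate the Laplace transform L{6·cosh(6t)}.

L{cosh(ωt)} = s/(s² - ω²), so L{cosh(6t)} = s/(s² - 36). Then L{6·cosh(6t)} = 6·s/(s² - 36) = 6s/(s² - 36)

Final answer: 6s/(s² - 36)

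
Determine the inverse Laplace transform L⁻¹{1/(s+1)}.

L⁻¹{1/(s-a)} = e^(at), so L⁻¹{1/(s+1)} = e^(-t)

Final answer: e^(-t)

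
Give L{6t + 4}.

L{6t + 4} = 6·L{t} + 4·L{1} = 6/s² + 4/s

Final answer: 6/s² + 4/s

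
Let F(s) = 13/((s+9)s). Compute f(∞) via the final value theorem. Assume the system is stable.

f(∞) = lim_{s→0} sF(s) = lim_{s→0} 13/(s+9) = 13/9

Final answer: 13/9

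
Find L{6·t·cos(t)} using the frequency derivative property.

L{cos(t)} = s/(s² + 1). Derivative: d/ds[s/(s² + 1)] = [(s² + 1) - s·2s]/(s² + 1)² = (1 - s²)/(s² + 1)². So L{t·cos(t)} = -F'(s) = (s² - 1)/(s² + 1)². Then L{6·t·cos(t)} = 6·(s² - 1)/(s² + 1)²

Final answer: 6·(s² - 1)/(s² + 1)²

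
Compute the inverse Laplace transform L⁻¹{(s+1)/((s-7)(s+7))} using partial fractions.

Using partial fractions, f(t) = (8e^(7t) + 6e^(-7t))/14

Final answer: (8e^(7t) + 6e^(-7t))/14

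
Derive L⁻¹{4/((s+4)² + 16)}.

Form: b/((s-a)² + b²) → e^(at)sin(bt). With a=-4, b=4

Final answer: e^(-4t)·sin(4t)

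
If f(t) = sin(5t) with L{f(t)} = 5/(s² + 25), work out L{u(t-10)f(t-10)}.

Time shift theorem: L{u(t-a)f(t-a)} = e^(-as)F(s). Here a=10, F(s) = 5/(s² + 25), so L{u(t-10)f(t-10)} = e^(-10s)·5/(s² + 25)

Final answer: e^(-10s)·5/(s² + 25)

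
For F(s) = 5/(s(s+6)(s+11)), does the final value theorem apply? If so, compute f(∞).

Poles of sF(s) = 5/((s+6)(s+11)) are at s = -6 and s = -11, both in the left half-plane. Theorem applies. f(∞) = lim_{s→0} sF(s) = 5/(6·11) = 5/66

Final answer: 5/66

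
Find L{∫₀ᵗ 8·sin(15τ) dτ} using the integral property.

L{∫₀ᵗ f(τ)dτ} = F(s)/s with F(s) = 120/(s² + 225), so the result is (120/(s² + 225))/s = 120/(s(s² + 225))

Final answer: 120/(s(s² + 225))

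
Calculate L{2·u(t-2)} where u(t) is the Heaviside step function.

L{u(t-a)} = e^(-as)/s. Here a=2, so L{u(t-2)} = e^(-2s)/s, and L{2·u(t-2)} = 2·e^(-2s)/s

Final answer: 2·e^(-2s)/s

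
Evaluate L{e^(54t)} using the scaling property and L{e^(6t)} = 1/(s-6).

Using L{f(at)} = (1/a)F(s/a) with a=9 and f(t) = e^(6t): L{e^(54t)} = (1/9) · 1/((s/9)-6) = (1/9) · 9/(s-54) = 1/(s-54)

Final answer: 1/(s-54)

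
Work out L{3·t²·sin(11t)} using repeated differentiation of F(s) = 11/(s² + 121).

F(s) = 11/(s² + 121). F'(s) = -22s/(s² + 121)². F''(s) = -22(121 - 3s²)/(s² + 121)³ = (66s² - 2662)/(s² + 121)³. So L{t²·sin(11t)} = (-1)² F''(s) = (66s² - 2662)/(s² + 121)³. Then L{3·t²·sin(11t)} = 3·(66s² - 2662)/(s² + 121)³ = (198s² - 7986)/(s² + 121)³

Final answer: (198s² - 7986)/(s² + 121)³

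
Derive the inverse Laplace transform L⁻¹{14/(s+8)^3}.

L⁻¹{n!/(s-a)^(n+1)} = t^n·e^(at) with n=2, a=-8. So L⁻¹{2/(s+8)^3} = t^2·e^(-8t), and L⁻¹{14/(s+8)^3} = (14/2)·t^2·e^(-8t) = 7·t^2·e^(-8t)

Final answer: 7·t^2·e^(-8t)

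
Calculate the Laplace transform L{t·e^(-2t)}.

L{t^n·e^(at)} = n!/(s-a)^(n+1), so L{t·e^(-2t)} = 1/(s+2)^2

Final answer: 1/(s+2)^2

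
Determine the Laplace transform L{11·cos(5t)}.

L{cos(ωt)} = s/(s² + ω²), so L{cos(5t)} = s/(s² + 25). Then L{11·cos(5t)} = 11·s/(s² + 25) = 11s/(s² + 25)

Final answer: 11s/(s² + 25)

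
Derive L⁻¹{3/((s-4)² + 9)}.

Form: b/((s-a)² + b²) → e^(at)sin(bt). With a=4, b=3

Final answer: e^(4t)·sin(3t)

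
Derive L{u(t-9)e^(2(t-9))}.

u(t-a)f(t-a) with f(t)=e^(2t). L{e^(2t)} = 1/(s-2). By time shift: e^(-9s)/(s-2)

Final answer: e^(-9s)/(s-2)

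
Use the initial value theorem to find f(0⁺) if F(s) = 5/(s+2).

f(0⁺) = lim_{s→∞} s·5/(s+2) = lim_{s→∞} 5s/(s+2) = 5

Final answer: 5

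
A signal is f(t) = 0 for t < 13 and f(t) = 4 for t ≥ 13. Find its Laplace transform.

f(t) = 4·u(t-13). L{u(t-13)} = e^(-13s)/s, so L{f(t)} = 4·e^(-13s)/s

Final answer: 4·e^(-13s)/s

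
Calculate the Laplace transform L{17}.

L{17} = 17 · L{1} = 17/s

Final answer: 17/s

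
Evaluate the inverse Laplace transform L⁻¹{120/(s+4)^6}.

L⁻¹{n!/(s-a)^(n+1)} = t^n·e^(at), so L⁻¹{120/(s+4)^6} = t^5·e^(-4t)

Final answer: t^5·e^(-4t)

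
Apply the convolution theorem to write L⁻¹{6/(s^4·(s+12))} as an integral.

6/(s^4·(s+12)) = (6/s^4)·(1/(s+12)) = L{t^3}·L{e^(-12t)}. So f(t) = t^3*e^(-12t) = ∫₀ᵗ τ^3·e^(-12(t-τ)) dτ

Final answer: ∫₀ᵗ τ^3·e^(-12(t-τ)) dτ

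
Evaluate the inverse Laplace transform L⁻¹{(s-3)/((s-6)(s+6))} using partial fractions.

Using partial fractions, f(t) = (3e^(6t) + 9e^(-6t))/12

Final answer: (3e^(6t) + 9e^(-6t))/12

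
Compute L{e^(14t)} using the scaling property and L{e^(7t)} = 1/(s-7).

Using L{f(at)} = (1/a)F(s/a) with a=2 and f(t) = e^(7t): L{e^(14t)} = (1/2) · 1/((s/2)-7) = (1/2) · 2/(s-14) = 1/(s-14)

Final answer: 1/(s-14)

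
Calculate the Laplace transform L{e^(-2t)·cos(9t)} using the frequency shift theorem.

Frequency shift: L{e^(at)f(t)} = F(s-a). L{e^(-2t)·cos(9t)} = (s+2)/((s+2)² + 81)

Final answer: (s+2)/((s+2)² + 81)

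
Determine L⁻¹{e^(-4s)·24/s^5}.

L⁻¹{24/s^5} = t^4. By the time shift theorem, L⁻¹{e^(-as)F(s)} = u(t-a)f(t-a) with a=4, so L⁻¹{e^(-4s)·24/s^5} = u(t-4)·(t-4)^4

Final answer: u(t-4)·(t-4)^4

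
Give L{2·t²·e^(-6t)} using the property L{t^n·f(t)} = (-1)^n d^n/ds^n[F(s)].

L{e^(-6t)} = 1/(s+6). d/ds[1/(s+6)] = -1/(s+6)². d²/ds²[1/(s+6)] = 2/(s+6)³. So L{t²·e^(-6t)} = (-1)² · 2/(s+6)³ = 2/(s+6)³. Then L{2·t²·e^(-6t)} = 2·2/(s+6)³ = 4/(s+6)³

Final answer: 4/(s+6)³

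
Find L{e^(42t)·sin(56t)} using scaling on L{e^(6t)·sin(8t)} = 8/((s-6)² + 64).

Scaling with a=7: L{e^(42t)·sin(56t)} = (1/7) · 8/((s/7-6)² + 64). Simplifying: 56/((s-42)² + 3136)

Final answer: 56/((s-42)² + 3136)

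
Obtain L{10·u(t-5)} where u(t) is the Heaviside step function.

L{u(t-a)} = e^(-as)/s. Here a=5, so L{u(t-5)} = e^(-5s)/s, and L{10·u(t-5)} = 10·e^(-5s)/s

Final answer: 10·e^(-5s)/s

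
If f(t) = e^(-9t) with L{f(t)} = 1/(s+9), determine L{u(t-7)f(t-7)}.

Time shift theorem: L{u(t-a)f(t-a)} = e^(-as)F(s). Here a=7, F(s) = 1/(s+9), so L{u(t-7)f(t-7)} = e^(-7s)·1/(s+9)

Final answer: e^(-7s)·1/(s+9)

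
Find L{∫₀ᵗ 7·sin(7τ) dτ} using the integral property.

L{∫₀ᵗ f(τ)dτ} = F(s)/s with F(s) = 49/(s² + 49), so the result is (49/(s² + 49))/s = 49/(s(s² + 49))

Final answer: 49/(s(s² + 49))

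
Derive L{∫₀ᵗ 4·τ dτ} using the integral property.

L{∫₀ᵗ f(τ)dτ} = F(s)/s with f(t) = 4t. F(s) = 4/s^2, so L{∫₀ᵗ 4·τ dτ} = (4/s^2)/s = 4/s^3. (Check: ∫₀ᵗ 4·τ dτ = 4t^2/2.)

Final answer: 4/s^3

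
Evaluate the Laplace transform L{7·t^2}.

L{t^n} = n!/s^(n+1), so L{t^2} = 2/s^3. Then L{7·t^2} = 7·2/s^3 = 14/s^3

Final answer: 14/s^3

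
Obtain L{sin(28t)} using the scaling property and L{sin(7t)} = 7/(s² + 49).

Using L{f(at)} = (1/a)F(s/a) with a=4: L{sin(28t)} = (1/4) · 7/((s/4)² + 49) = (1/4) · 7·16/(s² + 784) = 28/(s² + 784)

Final answer: 28/(s² + 784)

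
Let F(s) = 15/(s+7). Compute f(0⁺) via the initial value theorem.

f(0⁺) = lim_{s→∞} s·15/(s+7) = lim_{s→∞} 15s/(s+7) = 15

Final answer: 15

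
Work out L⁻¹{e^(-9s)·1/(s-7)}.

L⁻¹{1/(s-7)} = e^(7t). By the time shift theorem, L⁻¹{e^(-as)F(s)} = u(t-a)f(t-a) with a=9, so L⁻¹{e^(-9s)·1/(s-7)} = u(t-9)·e^(7(t-9))

Final answer: u(t-9)·e^(7(t-9))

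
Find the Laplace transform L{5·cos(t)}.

L{cos(ωt)} = s/(s² + ω²), so L{cos(t)} = s/(s² + 1). Then L{5·cos(t)} = 5·s/(s² + 1) = 5s/(s² + 1)

Final answer: 5s/(s² + 1)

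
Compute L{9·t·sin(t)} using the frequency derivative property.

L{sin(t)} = 1/(s² + 1). By L{t·f(t)} = -F'(s): -d/ds[1/(s² + 1)] = -(1)·(-2s)/(s² + 1)² = 2s/(s² + 1)². Then L{9·t·sin(t)} = 9·2s/(s² + 1)² = 18s/(s² + 1)²

Final answer: 18s/(s² + 1)²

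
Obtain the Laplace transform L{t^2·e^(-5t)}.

L{t^n·e^(at)} = n!/(s-a)^(n+1), so L{t^2·e^(-5t)} = 2/(s+5)^3

Final answer: 2/(s+5)^3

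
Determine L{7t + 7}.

L{7t + 7} = 7·L{t} + 7·L{1} = 7/s² + 7/s

Final answer: 7/s² + 7/s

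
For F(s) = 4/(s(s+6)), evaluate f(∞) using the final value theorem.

f(∞) = lim_{s→0} s·4/(s(s+6)) = lim_{s→0} 4/(s+6) = 4/6 = 2/3

Final answer: 2/3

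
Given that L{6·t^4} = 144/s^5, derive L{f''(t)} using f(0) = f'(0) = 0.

L{f''(t)} = s²F(s) - sf(0) - f'(0) = s²·144/s^5 - 0 - 0 = 144/s^3

Final answer: 144/s^3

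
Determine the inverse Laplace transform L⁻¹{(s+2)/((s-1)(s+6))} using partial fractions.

Using partial fractions, f(t) = (3e^t + 4e^(-6t))/7

Final answer: (3e^t + 4e^(-6t))/7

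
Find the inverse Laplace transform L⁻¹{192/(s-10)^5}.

L⁻¹{n!/(s-a)^(n+1)} = t^n·e^(at) with n=4, a=10. So L⁻¹{24/(s-10)^5} = t^4·e^(10t), and L⁻¹{192/(s-10)^5} = (192/24)·t^4·e^(10t) = 8·t^4·e^(10t)

Final answer: 8·t^4·e^(10t)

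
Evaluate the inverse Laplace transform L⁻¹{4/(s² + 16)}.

L⁻¹{4/(s² + 16)} = sin(4t)

Final answer: sin(4t)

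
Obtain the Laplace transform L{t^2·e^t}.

L{t^n·e^(at)} = n!/(s-a)^(n+1), so L{t^2·e^t} = 2/(s-1)^3

Final answer: 2/(s-1)^3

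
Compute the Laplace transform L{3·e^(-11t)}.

L{e^(at)} = 1/(s-a), so L{e^(-11t)} = 1/(s+11). Then L{3·e^(-11t)} = 3/(s+11)

Final answer: 3/(s+11)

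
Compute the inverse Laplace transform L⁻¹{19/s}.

L⁻¹{c/s} = c, so L⁻¹{19/s} = 19

Final answer: 19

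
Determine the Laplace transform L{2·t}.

L{t^n} = n!/s^(n+1), so L{t} = 1/s^2. Then L{2·t} = 2·1/s^2 = 2/s^2

Final answer: 2/s^2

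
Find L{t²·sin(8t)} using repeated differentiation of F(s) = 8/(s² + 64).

F(s) = 8/(s² + 64). F'(s) = -16s/(s² + 64)². F''(s) = -16(64 - 3s²)/(s² + 64)³ = (48s² - 1024)/(s² + 64)³. So L{t²·sin(8t)} = (-1)² F''(s) = (48s² - 1024)/(s² + 64)³

Final answer: (48s² - 1024)/(s² + 64)³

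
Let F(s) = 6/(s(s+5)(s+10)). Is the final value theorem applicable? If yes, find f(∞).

Poles of sF(s) = 6/((s+5)(s+10)) are at s = -5 and s = -10, both in the left half-plane. Theorem applies. f(∞) = lim_{s→0} sF(s) = 6/(5·10) = 3/25

Final answer: 3/25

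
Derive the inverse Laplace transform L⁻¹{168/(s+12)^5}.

L⁻¹{n!/(s-a)^(n+1)} = t^n·e^(at) with n=4, a=-12. So L⁻¹{24/(s+12)^5} = t^4·e^(-12t), and L⁻¹{168/(s+12)^5} = (168/24)·t^4·e^(-12t) = 7·t^4·e^(-12t)

Final answer: 7·t^4·e^(-12t)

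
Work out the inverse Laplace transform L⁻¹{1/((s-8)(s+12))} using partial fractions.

Decompose: A/(s-8) + B/(s+12). A = 1/20, B = -1/20. f(t) = (e^(8t) - e^(-12t))/20

Final answer: (e^(8t) - e^(-12t))/20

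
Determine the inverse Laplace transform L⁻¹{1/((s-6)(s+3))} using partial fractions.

Decompose: A/(s-6) + B/(s+3). A = 1/9, B = -1/9. f(t) = (e^(6t) - e^(-3t))/9

Final answer: (e^(6t) - e^(-3t))/9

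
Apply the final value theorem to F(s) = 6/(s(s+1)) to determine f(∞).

f(∞) = lim_{s→0} s·6/(s(s+1)) = lim_{s→0} 6/(s+1) = 6/1 = 6

Final answer: 6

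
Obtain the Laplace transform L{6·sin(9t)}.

L{sin(ωt)} = ω/(s² + ω²), so L{sin(9t)} = 9/(s² + 81). Then L{6·sin(9t)} = 6·9/(s² + 81) = 54/(s² + 81)

Final answer: 54/(s² + 81)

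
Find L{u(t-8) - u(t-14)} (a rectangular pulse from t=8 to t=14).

L{u(t-a)} = e^(-as)/s. L{u(t-8) - u(t-14)} = (e^(-8s) - e^(-14s))/s

Final answer: (e^(-8s) - e^(-14s))/s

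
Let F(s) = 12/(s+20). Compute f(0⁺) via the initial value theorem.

f(0⁺) = lim_{s→∞} s·12/(s+20) = lim_{s→∞} 12s/(s+20) = 12

Final answer: 12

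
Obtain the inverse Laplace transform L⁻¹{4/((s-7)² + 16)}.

Using frequency shift, L⁻¹{4/((s-7)² + 16)} = e^(7t)·sin(4t)

Final answer: e^(7t)·sin(4t)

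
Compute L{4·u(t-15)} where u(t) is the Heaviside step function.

L{u(t-a)} = e^(-as)/s. Here a=15, so L{u(t-15)} = e^(-15s)/s, and L{4·u(t-15)} = 4·e^(-15s)/s

Final answer: 4·e^(-15s)/s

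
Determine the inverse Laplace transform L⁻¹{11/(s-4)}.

L⁻¹{1/(s-a)} = e^(at), so L⁻¹{1/(s-4)} = e^(4t), and L⁻¹{11/(s-4)} = 11·e^(4t)

Final answer: 11·e^(4t)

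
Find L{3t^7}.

L{t^n} = n!/s^(n+1). So L{3t^7} = 3·7!/s^8 = 15120/s^8

Final answer: 15120/s^8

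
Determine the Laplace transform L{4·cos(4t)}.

L{cos(ωt)} = s/(s² + ω²), so L{cos(4t)} = s/(s² + 16). Then L{4·cos(4t)} = 4·s/(s² + 16) = 4s/(s² + 16)

Final answer: 4s/(s² + 16)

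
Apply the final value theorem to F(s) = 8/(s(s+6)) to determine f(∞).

f(∞) = lim_{s→0} s·8/(s(s+6)) = lim_{s→0} 8/(s+6) = 8/6 = 4/3

Final answer: 4/3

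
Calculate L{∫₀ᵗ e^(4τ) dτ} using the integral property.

L{∫₀ᵗ f(τ)dτ} = F(s)/s with F(s) = 1/(s-4), so L{∫₀ᵗ e^(4τ) dτ} = 1/(s(s-4))

Final answer: 1/(s(s-4))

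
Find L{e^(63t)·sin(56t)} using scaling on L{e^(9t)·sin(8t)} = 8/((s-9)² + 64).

Scaling with a=7: L{e^(63t)·sin(56t)} = (1/7) · 8/((s/7-9)² + 64). Simplifying: 56/((s-63)² + 3136)

Final answer: 56/((s-63)² + 3136)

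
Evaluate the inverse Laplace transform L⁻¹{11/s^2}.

L⁻¹{n!/s^(n+1)} = t^n with n=1. So L⁻¹{1/s^2} = t, and L⁻¹{11/s^2} = (11/1)·t = 11·t

Final answer: 11·t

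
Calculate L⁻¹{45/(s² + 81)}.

This is the form c·a/(s² + a²) with a = 9, c = 5. L⁻¹ = 5·sin(9t)

Final answer: 5·sin(9t)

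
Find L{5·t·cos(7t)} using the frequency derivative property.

L{cos(7t)} = s/(s² + 49). Derivative: d/ds[s/(s² + 49)] = [(s² + 49) - s·2s]/(s² + 49)² = (49 - s²)/(s² + 49)². So L{t·cos(7t)} = -F'(s) = (s² - 49)/(s² + 49)². Then L{5·t·cos(7t)} = 5·(s² - 49)/(s² + 49)²

Final answer: 5·(s² - 49)/(s² + 49)²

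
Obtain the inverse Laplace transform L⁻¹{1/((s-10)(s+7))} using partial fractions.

Decompose: A/(s-10) + B/(s+7). A = 1/17, B = -1/17. f(t) = (e^(10t) - e^(-7t))/17

Final answer: (e^(10t) - e^(-7t))/17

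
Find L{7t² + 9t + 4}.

L{7t² + 9t + 4} = 7·2/s³ + 9/s² + 4/s = 14/s³ + 9/s² + 4/s

Final answer: 14/s³ + 9/s² + 4/s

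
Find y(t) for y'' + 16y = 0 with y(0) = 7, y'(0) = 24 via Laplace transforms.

L{y''} + 16L{y} = 0. s²Y - 7s - 24 + 16Y = 0. Y(s² + 16) = 7s + 24. Y = (7s + 24)/(s² + 16). Inverting: y(t) = 7cos(4t) + 6sin(4t)

Final answer: y(t) = 7cos(4t) + 6sin(4t)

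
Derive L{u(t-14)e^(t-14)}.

u(t-a)f(t-a) with f(t)=e^t. L{e^t} = 1/(s-1). By time shift: e^(-14s)/(s-1)

Final answer: e^(-14s)/(s-1)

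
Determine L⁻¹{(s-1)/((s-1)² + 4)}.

Using frequency shift: L⁻¹{(s-a)/((s-a)² + b²)} = e^(at)cos(bt). Here a=1, b=2

Final answer: e^t·cos(2t)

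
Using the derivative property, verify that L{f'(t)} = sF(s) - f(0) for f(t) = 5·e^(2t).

f'(t) = 10e^(2t). Direct: L{f'(t)} = 10/(s-2). Property: s·5/(s-2) - 5 = (5s - 5(s-2))/(s-2) = 10/(s-2). ✓

Final answer: 10/(s-2)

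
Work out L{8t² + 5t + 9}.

L{8t² + 5t + 9} = 8·2/s³ + 5/s² + 9/s = 16/s³ + 5/s² + 9/s

Final answer: 16/s³ + 5/s² + 9/s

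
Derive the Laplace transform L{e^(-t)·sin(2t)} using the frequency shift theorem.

Frequency shift: L{e^(at)f(t)} = F(s-a). L{e^(-t)·sin(2t)} = 2/((s+1)² + 4)

Final answer: 2/((s+1)² + 4)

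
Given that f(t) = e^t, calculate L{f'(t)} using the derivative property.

f(0) = 1, F(s) = 1/(s-1). L{f'(t)} = s·F(s) - f(0) = s/(s-1) - 1 = (s - (s-1))/(s-1) = 1/(s-1)

Final answer: 1/(s-1)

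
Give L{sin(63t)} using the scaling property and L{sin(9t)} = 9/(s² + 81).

Using L{f(at)} = (1/a)F(s/a) with a=7: L{sin(63t)} = (1/7) · 9/((s/7)² + 81) = (1/7) · 9·49/(s² + 3969) = 63/(s² + 3969)

Final answer: 63/(s² + 3969)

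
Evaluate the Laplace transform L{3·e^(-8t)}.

L{e^(at)} = 1/(s-a), so L{e^(-8t)} = 1/(s+8). Then L{3·e^(-8t)} = 3/(s+8)

Final answer: 3/(s+8)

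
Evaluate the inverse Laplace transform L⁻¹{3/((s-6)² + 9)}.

Using frequency shift, L⁻¹{3/((s-6)² + 9)} = e^(6t)·sin(3t)

Final answer: e^(6t)·sin(3t)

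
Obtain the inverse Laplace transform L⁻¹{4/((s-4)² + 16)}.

Using frequency shift, L⁻¹{4/((s-4)² + 16)} = e^(4t)·sin(4t)

Final answer: e^(4t)·sin(4t)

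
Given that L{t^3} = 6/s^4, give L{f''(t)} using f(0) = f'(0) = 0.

L{f''(t)} = s²F(s) - sf(0) - f'(0) = s²·6/s^4 - 0 - 0 = 6/s^2

Final answer: 6/s^2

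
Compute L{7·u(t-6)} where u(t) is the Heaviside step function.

L{u(t-a)} = e^(-as)/s. Here a=6, so L{u(t-6)} = e^(-6s)/s, and L{7·u(t-6)} = 7·e^(-6s)/s

Final answer: 7·e^(-6s)/s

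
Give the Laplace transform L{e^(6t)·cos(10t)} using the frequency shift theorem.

Frequency shift: L{e^(at)f(t)} = F(s-a). L{e^(6t)·cos(10t)} = (s-6)/((s-6)² + 100)

Final answer: (s-6)/((s-6)² + 100)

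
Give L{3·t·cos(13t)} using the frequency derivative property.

L{cos(13t)} = s/(s² + 169). Derivative: d/ds[s/(s² + 169)] = [(s² + 169) - s·2s]/(s² + 169)² = (169 - s²)/(s² + 169)². So L{t·cos(13t)} = -F'(s) = (s² - 169)/(s² + 169)². Then L{3·t·cos(13t)} = 3·(s² - 169)/(s² + 169)²

Final answer: 3·(s² - 169)/(s² + 169)²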